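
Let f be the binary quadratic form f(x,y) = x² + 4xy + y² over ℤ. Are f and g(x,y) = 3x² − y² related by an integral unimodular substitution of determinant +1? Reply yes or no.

D₁ = 12, D₂ = 12
river cycle of f (length 2): (1, 2, -2), (-2, 2, 1)
river cycle of g (length 2): (-1, 2, 2), (2, 2, -1)
cycles differ ⇒ inequivalent

no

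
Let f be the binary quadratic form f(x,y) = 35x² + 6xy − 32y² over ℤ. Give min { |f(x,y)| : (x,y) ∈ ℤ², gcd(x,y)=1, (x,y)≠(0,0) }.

river: ρ → (-32,58,9)
river: ρ → (9,50,-56)
river: ρ → (-56,62,3)
river: ρ → (3,64,-35)
river: ρ → (-35,6,32)
river: ρ → (32,58,-9)
river: ρ → (-9,50,56)
river: ρ → (56,62,-3)
river: ρ → (-3,64,35)
river: ρ → (35,6,-32)
closes: descent 0, river 10
min |a| on river = 3

3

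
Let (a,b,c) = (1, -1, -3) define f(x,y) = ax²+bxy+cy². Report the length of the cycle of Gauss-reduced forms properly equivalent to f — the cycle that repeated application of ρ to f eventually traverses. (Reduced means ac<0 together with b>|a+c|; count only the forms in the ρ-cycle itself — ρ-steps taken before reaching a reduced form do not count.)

D = 13, ⌊√D⌋ = 3
descent: ρ → (-3,1,1)
descent: ρ → (1,3,-1)  [lands on river]
river: ρ → (-1,3,1)
ρ-cycle length = 2 (tail of 2 descent steps not counted)

2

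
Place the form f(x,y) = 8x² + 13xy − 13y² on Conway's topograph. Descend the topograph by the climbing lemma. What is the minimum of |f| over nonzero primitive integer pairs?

river: ρ → (-13,13,8)
river: ρ → (8,19,-7)
river: ρ → (-7,23,2)
river: ρ → (2,21,-18)
river: ρ → (-18,15,5)
river: ρ → (5,15,-18)
river: ρ → (-18,21,2)
river: ρ → (2,23,-7)
river: ρ → (-7,19,8)
river: ρ → (8,13,-13)
closes: descent 0, river 10
min |a| on river = 2

2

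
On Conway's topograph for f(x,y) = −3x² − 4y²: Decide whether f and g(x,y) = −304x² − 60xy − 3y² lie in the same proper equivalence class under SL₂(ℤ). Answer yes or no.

D₁ = -48, D₂ = -48
f is negative-definite; reduce −f:
−f: reduced (well bottom): (3,0,4) with a≤c, −a<b≤a
flip sign back: reduced form of f is (-3,0,-4)
g is negative-definite; reduce −g:
−g: flip: (304,60,3)→(3,-60,304)
−g: translate: b→0 (≡-60 mod 6), so (3,-60,304)→(3,0,4)
−g: reduced (well bottom): (3,0,4) with a≤c, −a<b≤a
flip sign back: reduced form of g is (-3,0,-4)
reduced forms (-3, 0, -4) vs (-3, 0, -4) ⇒ equivalent

yes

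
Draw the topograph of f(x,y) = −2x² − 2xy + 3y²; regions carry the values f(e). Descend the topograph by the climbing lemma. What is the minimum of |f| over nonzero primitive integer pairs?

descent: ρ → (3,2,-2)  [lands on river]
river: ρ → (-2,2,3)
river: ρ → (3,4,-1)
river: ρ → (-1,4,3)
closes: descent 1, river 4
min |a| on river = 1

1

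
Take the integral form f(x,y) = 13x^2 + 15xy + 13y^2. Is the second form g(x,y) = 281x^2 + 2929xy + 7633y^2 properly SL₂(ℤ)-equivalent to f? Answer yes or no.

D₁ = -451, D₂ = -451
f: translate: b→-11 (≡15 mod 26), so (13,15,13)→(13,-11,11)
f: flip: (13,-11,11)→(11,11,13)
f: reduced (well bottom): (11,11,13) with a≤c, −a<b≤a
g: translate: b→119 (≡2929 mod 562), so (281,2929,7633)→(281,119,13)
g: flip: (281,119,13)→(13,-119,281)
g: translate: b→11 (≡-119 mod 26), so (13,-119,281)→(13,11,11)
g: flip: (13,11,11)→(11,-11,13)
g: translate: b→11 (≡-11 mod 22), so (11,-11,13)→(11,11,13)
g: reduced (well bottom): (11,11,13) with a≤c, −a<b≤a
reduced forms (11, 11, 13) vs (11, 11, 13) ⇒ equivalent

yes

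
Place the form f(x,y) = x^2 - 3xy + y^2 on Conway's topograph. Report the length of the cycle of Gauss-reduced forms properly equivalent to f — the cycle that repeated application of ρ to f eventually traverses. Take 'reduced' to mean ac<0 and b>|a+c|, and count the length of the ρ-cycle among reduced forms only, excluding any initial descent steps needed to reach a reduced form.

D = 5, ⌊√D⌋ = 2
descent: ρ → (1,1,-1)  [lands on river]
river: ρ → (-1,1,1)
ρ-cycle length = 2 (tail of 1 descent step not counted)

2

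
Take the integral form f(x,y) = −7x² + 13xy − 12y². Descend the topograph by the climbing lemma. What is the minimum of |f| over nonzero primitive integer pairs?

translate: b→1 (≡-13 mod 14), so (7,-13,12)→(7,1,6)
flip: (7,1,6)→(6,-1,7)
reduced (well bottom): (6,-1,7) with a≤c, −a<b≤a
well minimum |f| = |-6| = 6 (negative-definite)

6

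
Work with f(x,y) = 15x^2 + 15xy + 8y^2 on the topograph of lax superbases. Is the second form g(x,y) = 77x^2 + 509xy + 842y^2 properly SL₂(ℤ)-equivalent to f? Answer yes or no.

D₁ = -255, D₂ = -255
f: flip: (15,15,8)→(8,-15,15)
f: translate: b→1 (≡-15 mod 16), so (8,-15,15)→(8,1,8)
f: reduced (well bottom): (8,1,8) with a≤c, −a<b≤a
g: translate: b→47 (≡509 mod 154), so (77,509,842)→(77,47,8)
g: flip: (77,47,8)→(8,-47,77)
g: translate: b→1 (≡-47 mod 16), so (8,-47,77)→(8,1,8)
g: reduced (well bottom): (8,1,8) with a≤c, −a<b≤a
reduced forms (8, 1, 8) vs (8, 1, 8) ⇒ equivalent

yes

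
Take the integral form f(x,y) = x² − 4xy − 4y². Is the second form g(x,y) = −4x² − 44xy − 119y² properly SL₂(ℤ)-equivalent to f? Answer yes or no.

D₁ = 32, D₂ = 32
river cycle of f (length 2): (-4, 4, 1), (1, 4, -4)
river cycle of g (length 2): (-4, 4, 1), (1, 4, -4)
cycles coincide ⇒ equivalent

yes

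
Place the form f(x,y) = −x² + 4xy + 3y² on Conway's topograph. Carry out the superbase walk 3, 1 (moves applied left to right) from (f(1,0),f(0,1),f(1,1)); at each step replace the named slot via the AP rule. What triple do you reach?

start (-1,3,6) = (f(1,0),f(0,1),f(1,1))
replace slot 3: 2·((-1)+3) − 6 = -2 → (-1,3,-2)
replace slot 1: 2·(3+(-2)) − (-1) = 3 → (3,3,-2)

3,3,-2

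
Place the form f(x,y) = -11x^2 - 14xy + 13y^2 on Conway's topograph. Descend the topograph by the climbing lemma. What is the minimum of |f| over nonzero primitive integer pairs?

descent: ρ → (13,14,-11)  [lands on river]
river: ρ → (-11,8,16)
river: ρ → (16,24,-3)
river: ρ → (-3,24,16)
river: ρ → (16,8,-11)
river: ρ → (-11,14,13)
river: ρ → (13,12,-12)
river: ρ → (-12,12,13)
closes: descent 1, river 8
min |a| on river = 3

3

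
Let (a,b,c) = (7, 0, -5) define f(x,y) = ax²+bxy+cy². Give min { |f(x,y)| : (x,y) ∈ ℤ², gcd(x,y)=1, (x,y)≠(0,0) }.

descent: ρ → (-5,10,2)  [lands on river]
river: ρ → (2,10,-5)
closes: descent 1, river 2
min |a| on river = 2

2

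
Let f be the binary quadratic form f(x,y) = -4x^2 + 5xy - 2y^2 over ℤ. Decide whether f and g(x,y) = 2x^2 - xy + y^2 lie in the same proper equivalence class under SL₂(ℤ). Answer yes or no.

D₁ = -7, D₂ = -7
f is negative-definite; reduce −f:
−f: translate: b→3 (≡-5 mod 8), so (4,-5,2)→(4,3,1)
−f: flip: (4,3,1)→(1,-3,4)
−f: translate: b→1 (≡-3 mod 2), so (1,-3,4)→(1,1,2)
−f: reduced (well bottom): (1,1,2) with a≤c, −a<b≤a
flip sign back: reduced form of f is (-1,-1,-2)
g: flip: (2,-1,1)→(1,1,2)
g: reduced (well bottom): (1,1,2) with a≤c, −a<b≤a
reduced forms (-1, -1, -2) vs (1, 1, 2) ⇒ inequivalent

no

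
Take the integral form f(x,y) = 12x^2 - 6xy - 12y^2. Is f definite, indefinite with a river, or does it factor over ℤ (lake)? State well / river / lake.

D = b²−4ac = (-6)² − 4·12·(-12) = 612
D > 0 non-square ⇒ indefinite ⇒ periodic river

river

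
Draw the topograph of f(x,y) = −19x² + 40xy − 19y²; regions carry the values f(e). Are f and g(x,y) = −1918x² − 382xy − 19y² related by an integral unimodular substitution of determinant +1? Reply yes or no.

D₁ = 156, D₂ = 156
river cycle of f (length 6): (2, 10, -7), (-7, 4, 5), (5, 6, -6), (-6, 6, 5), (5, 4, -7), (-7, 10, 2)
river cycle of g (length 6): (2, 10, -7), (-7, 4, 5), (5, 6, -6), (-6, 6, 5), (5, 4, -7), (-7, 10, 2)
cycles coincide ⇒ equivalent

yes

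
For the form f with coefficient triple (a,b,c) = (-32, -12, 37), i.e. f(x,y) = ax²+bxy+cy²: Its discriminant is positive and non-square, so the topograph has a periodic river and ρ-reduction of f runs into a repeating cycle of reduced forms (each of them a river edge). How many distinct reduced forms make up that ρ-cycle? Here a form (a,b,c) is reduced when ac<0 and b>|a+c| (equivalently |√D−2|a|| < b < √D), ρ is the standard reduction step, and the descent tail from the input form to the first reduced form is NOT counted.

D = 4880, ⌊√D⌋ = 69
descent: ρ → (37,12,-32)  [lands on river]
river: ρ → (-32,52,17)
river: ρ → (17,50,-35)
river: ρ → (-35,20,32)
river: ρ → (32,44,-23)
river: ρ → (-23,48,28)
river: ρ → (28,64,-7)
river: ρ → (-7,62,37)
ρ-cycle length = 8 (tail of 1 descent step not counted)

8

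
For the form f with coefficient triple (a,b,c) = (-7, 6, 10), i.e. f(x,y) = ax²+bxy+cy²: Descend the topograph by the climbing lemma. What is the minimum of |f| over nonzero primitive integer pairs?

river: ρ → (10,14,-3)
river: ρ → (-3,16,5)
river: ρ → (5,14,-6)
river: ρ → (-6,10,9)
river: ρ → (9,8,-7)
river: ρ → (-7,6,10)
closes: descent 0, river 6
min |a| on river = 3

3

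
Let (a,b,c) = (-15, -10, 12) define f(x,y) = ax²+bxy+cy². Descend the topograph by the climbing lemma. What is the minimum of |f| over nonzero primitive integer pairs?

descent: ρ → (12,10,-15)  [lands on river]
river: ρ → (-15,20,7)
river: ρ → (7,22,-12)
river: ρ → (-12,26,3)
river: ρ → (3,28,-3)
river: ρ → (-3,26,12)
river: ρ → (12,22,-7)
river: ρ → (-7,20,15)
river: ρ → (15,10,-12)
river: ρ → (-12,14,13)
river: ρ → (13,12,-13)
river: ρ → (-13,14,12)
closes: descent 1, river 12
min |a| on river = 3

3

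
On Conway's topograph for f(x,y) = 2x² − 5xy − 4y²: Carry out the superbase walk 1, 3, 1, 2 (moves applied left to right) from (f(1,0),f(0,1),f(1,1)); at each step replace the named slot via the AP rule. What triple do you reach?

start (2,-4,-7) = (f(1,0),f(0,1),f(1,1))
replace slot 1: 2·((-4)+(-7)) − 2 = -24 → (-24,-4,-7)
replace slot 3: 2·((-24)+(-4)) − (-7) = -49 → (-24,-4,-49)
replace slot 1: 2·((-4)+(-49)) − (-24) = -82 → (-82,-4,-49)
replace slot 2: 2·((-82)+(-49)) − (-4) = -258 → (-82,-258,-49)

-82,-258,-49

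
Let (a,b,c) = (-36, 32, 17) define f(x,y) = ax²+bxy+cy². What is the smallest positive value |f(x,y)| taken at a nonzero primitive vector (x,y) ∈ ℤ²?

river: ρ → (17,36,-32)
river: ρ → (-32,28,21)
river: ρ → (21,56,-4)
river: ρ → (-4,56,21)
river: ρ → (21,28,-32)
river: ρ → (-32,36,17)
river: ρ → (17,32,-36)
river: ρ → (-36,40,13)
river: ρ → (13,38,-39)
river: ρ → (-39,40,12)
river: ρ → (12,56,-7)
river: ρ → (-7,56,12)
river: ρ → (12,40,-39)
river: ρ → (-39,38,13)
river: ρ → (13,40,-36)
river: ρ → (-36,32,17)
closes: descent 0, river 16
min |a| on river = 4

4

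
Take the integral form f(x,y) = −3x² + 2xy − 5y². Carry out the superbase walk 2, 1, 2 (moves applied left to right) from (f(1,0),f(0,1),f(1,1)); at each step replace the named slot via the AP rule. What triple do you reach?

start (-3,-5,-6) = (f(1,0),f(0,1),f(1,1))
replace slot 2: 2·((-3)+(-6)) − (-5) = -13 → (-3,-13,-6)
replace slot 1: 2·((-13)+(-6)) − (-3) = -35 → (-35,-13,-6)
replace slot 2: 2·((-35)+(-6)) − (-13) = -69 → (-35,-69,-6)

-35,-69,-6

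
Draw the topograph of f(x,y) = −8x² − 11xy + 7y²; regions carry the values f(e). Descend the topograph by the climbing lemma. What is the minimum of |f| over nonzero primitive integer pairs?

descent: ρ → (7,11,-8)  [lands on river]
river: ρ → (-8,5,10)
river: ρ → (10,15,-3)
river: ρ → (-3,15,10)
river: ρ → (10,5,-8)
river: ρ → (-8,11,7)
river: ρ → (7,17,-2)
river: ρ → (-2,15,15)
river: ρ → (15,15,-2)
river: ρ → (-2,17,7)
closes: descent 1, river 10
min |a| on river = 2

2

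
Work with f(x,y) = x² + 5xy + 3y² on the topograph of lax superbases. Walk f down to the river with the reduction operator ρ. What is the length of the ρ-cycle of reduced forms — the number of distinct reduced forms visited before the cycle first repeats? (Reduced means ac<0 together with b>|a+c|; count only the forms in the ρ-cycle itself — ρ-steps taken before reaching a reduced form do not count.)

D = 13, ⌊√D⌋ = 3
descent: ρ → (3,1,-1)
descent: ρ → (-1,3,1)  [lands on river]
river: ρ → (1,3,-1)
ρ-cycle length = 2 (tail of 2 descent steps not counted)

2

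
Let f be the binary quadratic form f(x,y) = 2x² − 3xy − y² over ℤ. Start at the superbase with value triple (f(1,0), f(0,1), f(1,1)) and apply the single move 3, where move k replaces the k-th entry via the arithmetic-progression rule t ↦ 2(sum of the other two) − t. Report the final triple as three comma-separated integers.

start (2,-1,-2) = (f(1,0),f(0,1),f(1,1))
replace slot 3: 2·(2+(-1)) − (-2) = 4 → (2,-1,4)

2,-1,4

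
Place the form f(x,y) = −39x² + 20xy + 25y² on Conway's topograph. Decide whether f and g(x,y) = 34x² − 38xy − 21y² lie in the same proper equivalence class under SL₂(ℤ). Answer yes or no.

D₁ = 4300, D₂ = 4300
river cycle of f (length 26): (25, 30, -34), (-34, 38, 21), (21, 46, -26), (-26, 58, 9), (9, 50, -50), (-50, 50, 9), (9, 58, -26), (-26, 46, 21), (21, 38, -34), (-34, 30, 25), … (16 more)
river cycle of g (length 26): (-21, 38, 34), (34, 30, -25), (-25, 20, 39), (39, 58, -6), (-6, 62, 19), (19, 52, -21), (-21, 32, 39), (39, 46, -14), (-14, 38, 51), (51, 64, -1), … (16 more)
cycles differ ⇒ inequivalent

no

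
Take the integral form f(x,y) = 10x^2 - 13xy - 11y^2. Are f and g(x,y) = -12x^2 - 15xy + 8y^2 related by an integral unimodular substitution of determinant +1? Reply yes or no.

D₁ = 609, D₂ = 609
river cycle of f (length 16): (-11, 13, 10), (10, 7, -14), (-14, 21, 3), (3, 21, -14), (-14, 7, 10), (10, 13, -11), (-11, 9, 12), (12, 15, -8), (-8, 17, 10), (10, 23, -2), … (6 more)
river cycle of g (length 16): (8, 15, -12), (-12, 9, 11), (11, 13, -10), (-10, 7, 14), (14, 21, -3), (-3, 21, 14), (14, 7, -10), (-10, 13, 11), (11, 9, -12), (-12, 15, 8), … (6 more)
cycles differ ⇒ inequivalent

no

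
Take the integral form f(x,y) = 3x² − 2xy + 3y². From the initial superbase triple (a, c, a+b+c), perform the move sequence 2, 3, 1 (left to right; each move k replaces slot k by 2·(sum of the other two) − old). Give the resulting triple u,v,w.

start (3,3,4) = (f(1,0),f(0,1),f(1,1))
replace slot 2: 2·(3+4) − 3 = 11 → (3,11,4)
replace slot 3: 2·(3+11) − 4 = 24 → (3,11,24)
replace slot 1: 2·(11+24) − 3 = 67 → (67,11,24)

67,11,24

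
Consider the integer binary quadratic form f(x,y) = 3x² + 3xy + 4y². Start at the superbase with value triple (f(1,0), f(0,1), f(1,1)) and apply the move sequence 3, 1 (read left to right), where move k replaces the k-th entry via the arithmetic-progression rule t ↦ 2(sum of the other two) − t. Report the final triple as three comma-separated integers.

start (3,4,10) = (f(1,0),f(0,1),f(1,1))
replace slot 3: 2·(3+4) − 10 = 4 → (3,4,4)
replace slot 1: 2·(4+4) − 3 = 13 → (13,4,4)

13,4,4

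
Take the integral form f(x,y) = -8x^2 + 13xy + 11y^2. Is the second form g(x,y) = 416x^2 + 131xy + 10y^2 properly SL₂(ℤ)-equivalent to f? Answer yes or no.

D₁ = 521, D₂ = 521
river cycle of f (length 34): (11, 9, -10), (-10, 11, 10), (10, 9, -11), (-11, 13, 8), (8, 19, -5), (-5, 21, 4), (4, 19, -10), (-10, 21, 2), (2, 19, -20), (-20, 21, 1), … (24 more)
river cycle of g (length 34): (10, 9, -11), (-11, 13, 8), (8, 19, -5), (-5, 21, 4), (4, 19, -10), (-10, 21, 2), (2, 19, -20), (-20, 21, 1), (1, 21, -20), (-20, 19, 2), … (24 more)
cycles coincide ⇒ equivalent

yes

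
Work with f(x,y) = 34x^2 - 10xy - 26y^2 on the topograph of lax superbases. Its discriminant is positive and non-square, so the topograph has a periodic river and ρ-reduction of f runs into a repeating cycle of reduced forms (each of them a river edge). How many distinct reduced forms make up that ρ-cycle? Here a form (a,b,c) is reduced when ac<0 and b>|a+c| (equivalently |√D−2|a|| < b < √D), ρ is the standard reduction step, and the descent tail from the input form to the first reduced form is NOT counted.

D = 3636, ⌊√D⌋ = 60
descent: ρ → (-26,10,34)  [lands on river]
river: ρ → (34,58,-2)
river: ρ → (-2,58,34)
river: ρ → (34,10,-26)
river: ρ → (-26,42,18)
river: ρ → (18,30,-38)
river: ρ → (-38,46,10)
river: ρ → (10,54,-18)
river: ρ → (-18,54,10)
river: ρ → (10,46,-38)
river: ρ → (-38,30,18)
river: ρ → (18,42,-26)
ρ-cycle length = 12 (tail of 1 descent step not counted)

12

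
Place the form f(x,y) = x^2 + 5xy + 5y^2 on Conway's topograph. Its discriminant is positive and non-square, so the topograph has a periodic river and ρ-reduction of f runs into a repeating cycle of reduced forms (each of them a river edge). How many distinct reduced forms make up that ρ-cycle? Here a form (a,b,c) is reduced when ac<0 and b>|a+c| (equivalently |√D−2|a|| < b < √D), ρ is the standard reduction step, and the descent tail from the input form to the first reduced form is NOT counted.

D = 5, ⌊√D⌋ = 2
descent: ρ → (5,5,1)
descent: ρ → (1,1,-1)  [lands on river]
river: ρ → (-1,1,1)
ρ-cycle length = 2 (tail of 2 descent steps not counted)

2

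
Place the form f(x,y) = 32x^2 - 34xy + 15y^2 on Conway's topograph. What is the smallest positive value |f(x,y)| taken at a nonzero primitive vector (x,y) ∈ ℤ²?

translate: b→30 (≡-34 mod 64), so (32,-34,15)→(32,30,13)
flip: (32,30,13)→(13,-30,32)
translate: b→-4 (≡-30 mod 26), so (13,-30,32)→(13,-4,15)
reduced (well bottom): (13,-4,15) with a≤c, −a<b≤a
well minimum = a = 13

13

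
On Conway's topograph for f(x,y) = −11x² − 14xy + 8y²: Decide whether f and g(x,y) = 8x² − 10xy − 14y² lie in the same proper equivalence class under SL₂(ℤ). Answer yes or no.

D₁ = 548, D₂ = 548
river cycle of f (length 18): (8, 14, -11), (-11, 8, 11), (11, 14, -8), (-8, 18, 7), (7, 10, -16), (-16, 22, 1), (1, 22, -16), (-16, 10, 7), (7, 18, -8), (-8, 14, 11), … (8 more)
river cycle of g (length 14): (-14, 10, 8), (8, 22, -2), (-2, 22, 8), (8, 10, -14), (-14, 18, 4), (4, 22, -4), (-4, 18, 14), (14, 10, -8), (-8, 22, 2), (2, 22, -8), … (4 more)
cycles differ ⇒ inequivalent

no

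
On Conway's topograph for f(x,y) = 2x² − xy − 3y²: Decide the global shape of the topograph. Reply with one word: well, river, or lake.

D = b²−4ac = (-1)² − 4·2·(-3) = 25
D = 5² is a perfect square ⇒ form factors over ℤ ⇒ lakes

lake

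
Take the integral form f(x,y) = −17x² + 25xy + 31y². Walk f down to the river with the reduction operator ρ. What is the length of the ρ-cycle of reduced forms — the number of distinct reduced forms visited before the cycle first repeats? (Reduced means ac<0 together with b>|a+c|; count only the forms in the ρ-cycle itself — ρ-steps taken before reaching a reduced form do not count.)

D = 2733, ⌊√D⌋ = 52
river: ρ → (31,37,-11)
river: ρ → (-11,51,3)
river: ρ → (3,51,-11)
river: ρ → (-11,37,31)
river: ρ → (31,25,-17)
river: ρ → (-17,43,13)
river: ρ → (13,35,-29)
river: ρ → (-29,23,19)
river: ρ → (19,15,-33)
river: ρ → (-33,51,1)
river: ρ → (1,51,-33)
river: ρ → (-33,15,19)
river: ρ → (19,23,-29)
river: ρ → (-29,35,13)
river: ρ → (13,43,-17)
river: ρ → (-17,25,31)
ρ-cycle length = 16 (tail of 0 descent steps not counted)

16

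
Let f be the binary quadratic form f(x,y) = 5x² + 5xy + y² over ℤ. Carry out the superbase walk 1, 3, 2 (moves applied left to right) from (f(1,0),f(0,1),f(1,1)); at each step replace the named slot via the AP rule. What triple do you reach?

start (5,1,11) = (f(1,0),f(0,1),f(1,1))
replace slot 1: 2·(1+11) − 5 = 19 → (19,1,11)
replace slot 3: 2·(19+1) − 11 = 29 → (19,1,29)
replace slot 2: 2·(19+29) − 1 = 95 → (19,95,29)

19,95,29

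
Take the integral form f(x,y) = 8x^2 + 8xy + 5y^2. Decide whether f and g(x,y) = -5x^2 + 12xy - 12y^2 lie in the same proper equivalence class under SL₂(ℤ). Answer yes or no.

D₁ = -96, D₂ = -96
f: flip: (8,8,5)→(5,-8,8)
f: translate: b→2 (≡-8 mod 10), so (5,-8,8)→(5,2,5)
f: reduced (well bottom): (5,2,5) with a≤c, −a<b≤a
g is negative-definite; reduce −g:
−g: translate: b→-2 (≡-12 mod 10), so (5,-12,12)→(5,-2,5)
−g: flip: (5,-2,5)→(5,2,5)
−g: reduced (well bottom): (5,2,5) with a≤c, −a<b≤a
flip sign back: reduced form of g is (-5,-2,-5)
reduced forms (5, 2, 5) vs (-5, -2, -5) ⇒ inequivalent

no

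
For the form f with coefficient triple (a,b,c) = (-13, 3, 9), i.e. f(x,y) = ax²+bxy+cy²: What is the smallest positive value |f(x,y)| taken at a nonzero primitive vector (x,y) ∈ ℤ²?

descent: ρ → (9,15,-7)  [lands on river]
river: ρ → (-7,13,11)
river: ρ → (11,9,-9)
river: ρ → (-9,9,11)
river: ρ → (11,13,-7)
river: ρ → (-7,15,9)
river: ρ → (9,21,-1)
river: ρ → (-1,21,9)
closes: descent 1, river 8
min |a| on river = 1

1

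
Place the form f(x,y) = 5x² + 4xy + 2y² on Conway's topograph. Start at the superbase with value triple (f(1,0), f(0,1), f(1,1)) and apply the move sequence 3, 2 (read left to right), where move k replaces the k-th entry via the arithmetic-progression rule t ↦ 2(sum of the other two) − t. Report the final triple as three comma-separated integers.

start (5,2,11) = (f(1,0),f(0,1),f(1,1))
replace slot 3: 2·(5+2) − 11 = 3 → (5,2,3)
replace slot 2: 2·(5+3) − 2 = 14 → (5,14,3)

5,14,3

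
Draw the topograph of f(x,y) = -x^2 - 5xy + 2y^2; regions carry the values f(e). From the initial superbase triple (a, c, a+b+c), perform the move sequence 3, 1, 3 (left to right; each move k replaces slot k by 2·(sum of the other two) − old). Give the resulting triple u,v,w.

start (-1,2,-4) = (f(1,0),f(0,1),f(1,1))
replace slot 3: 2·((-1)+2) − (-4) = 6 → (-1,2,6)
replace slot 1: 2·(2+6) − (-1) = 17 → (17,2,6)
replace slot 3: 2·(17+2) − 6 = 32 → (17,2,32)

17,2,32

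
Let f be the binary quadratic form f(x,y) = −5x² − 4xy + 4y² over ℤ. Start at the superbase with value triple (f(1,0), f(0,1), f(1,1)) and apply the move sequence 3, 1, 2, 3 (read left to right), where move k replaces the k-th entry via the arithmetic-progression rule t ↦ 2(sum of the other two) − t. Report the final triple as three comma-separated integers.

start (-5,4,-5) = (f(1,0),f(0,1),f(1,1))
replace slot 3: 2·((-5)+4) − (-5) = 3 → (-5,4,3)
replace slot 1: 2·(4+3) − (-5) = 19 → (19,4,3)
replace slot 2: 2·(19+3) − 4 = 40 → (19,40,3)
replace slot 3: 2·(19+40) − 3 = 115 → (19,40,115)

19,40,115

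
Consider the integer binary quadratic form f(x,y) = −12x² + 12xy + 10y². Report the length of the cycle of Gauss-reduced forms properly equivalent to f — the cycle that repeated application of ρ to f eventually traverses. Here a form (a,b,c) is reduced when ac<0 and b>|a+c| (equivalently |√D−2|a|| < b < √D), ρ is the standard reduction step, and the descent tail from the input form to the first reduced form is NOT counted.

D = 624, ⌊√D⌋ = 24
river: ρ → (10,8,-14)
river: ρ → (-14,20,4)
river: ρ → (4,20,-14)
river: ρ → (-14,8,10)
river: ρ → (10,12,-12)
river: ρ → (-12,12,10)
ρ-cycle length = 6 (tail of 0 descent steps not counted)

6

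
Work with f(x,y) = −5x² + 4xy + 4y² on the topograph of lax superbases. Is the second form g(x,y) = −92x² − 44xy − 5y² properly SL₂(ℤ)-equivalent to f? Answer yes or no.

D₁ = 96, D₂ = 96
river cycle of f (length 4): (4, 4, -5), (-5, 6, 3), (3, 6, -5), (-5, 4, 4)
river cycle of g (length 4): (-5, 4, 4), (4, 4, -5), (-5, 6, 3), (3, 6, -5)
cycles coincide ⇒ equivalent

yes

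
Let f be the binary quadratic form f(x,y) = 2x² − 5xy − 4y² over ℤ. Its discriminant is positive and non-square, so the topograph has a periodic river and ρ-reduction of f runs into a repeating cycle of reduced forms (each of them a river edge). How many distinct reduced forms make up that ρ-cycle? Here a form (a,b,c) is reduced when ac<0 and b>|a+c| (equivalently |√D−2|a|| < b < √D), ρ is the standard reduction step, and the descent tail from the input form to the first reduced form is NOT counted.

D = 57, ⌊√D⌋ = 7
descent: ρ → (-4,5,2)  [lands on river]
river: ρ → (2,7,-1)
river: ρ → (-1,7,2)
river: ρ → (2,5,-4)
river: ρ → (-4,3,3)
river: ρ → (3,3,-4)
ρ-cycle length = 6 (tail of 1 descent step not counted)

6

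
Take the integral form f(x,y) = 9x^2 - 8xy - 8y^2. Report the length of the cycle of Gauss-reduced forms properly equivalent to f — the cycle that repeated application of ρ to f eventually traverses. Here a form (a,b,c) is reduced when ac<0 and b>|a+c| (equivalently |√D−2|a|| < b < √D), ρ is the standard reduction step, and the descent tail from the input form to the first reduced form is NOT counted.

D = 352, ⌊√D⌋ = 18
descent: ρ → (-8,8,9)  [lands on river]
river: ρ → (9,10,-7)
river: ρ → (-7,18,1)
river: ρ → (1,18,-7)
river: ρ → (-7,10,9)
river: ρ → (9,8,-8)
ρ-cycle length = 6 (tail of 1 descent step not counted)

6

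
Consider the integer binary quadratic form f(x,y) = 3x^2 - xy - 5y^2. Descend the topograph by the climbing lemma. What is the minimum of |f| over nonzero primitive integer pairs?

descent: ρ → (-5,1,3)
descent: ρ → (3,5,-3)  [lands on river]
river: ρ → (-3,7,1)
river: ρ → (1,7,-3)
river: ρ → (-3,5,3)
river: ρ → (3,7,-1)
river: ρ → (-1,7,3)
closes: descent 2, river 6
min |a| on river = 1

1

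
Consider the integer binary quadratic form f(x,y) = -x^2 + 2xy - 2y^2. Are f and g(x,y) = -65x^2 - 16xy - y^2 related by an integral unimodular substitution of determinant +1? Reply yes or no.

D₁ = -4, D₂ = -4
f is negative-definite; reduce −f:
−f: translate: b→0 (≡-2 mod 2), so (1,-2,2)→(1,0,1)
−f: reduced (well bottom): (1,0,1) with a≤c, −a<b≤a
flip sign back: reduced form of f is (-1,0,-1)
g is negative-definite; reduce −g:
−g: flip: (65,16,1)→(1,-16,65)
−g: translate: b→0 (≡-16 mod 2), so (1,-16,65)→(1,0,1)
−g: reduced (well bottom): (1,0,1) with a≤c, −a<b≤a
flip sign back: reduced form of g is (-1,0,-1)
reduced forms (-1, 0, -1) vs (-1, 0, -1) ⇒ equivalent

yes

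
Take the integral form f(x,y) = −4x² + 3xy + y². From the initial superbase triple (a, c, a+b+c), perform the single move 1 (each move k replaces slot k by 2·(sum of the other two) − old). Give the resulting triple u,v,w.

start (-4,1,0) = (f(1,0),f(0,1),f(1,1))
replace slot 1: 2·(1+0) − (-4) = 6 → (6,1,0)

6,1,0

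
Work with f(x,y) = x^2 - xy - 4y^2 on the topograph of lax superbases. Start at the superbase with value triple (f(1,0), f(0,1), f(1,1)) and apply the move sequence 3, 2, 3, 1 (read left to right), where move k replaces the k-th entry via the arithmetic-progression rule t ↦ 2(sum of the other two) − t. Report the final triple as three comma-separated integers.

start (1,-4,-4) = (f(1,0),f(0,1),f(1,1))
replace slot 3: 2·(1+(-4)) − (-4) = -2 → (1,-4,-2)
replace slot 2: 2·(1+(-2)) − (-4) = 2 → (1,2,-2)
replace slot 3: 2·(1+2) − (-2) = 8 → (1,2,8)
replace slot 1: 2·(2+8) − 1 = 19 → (19,2,8)

19,2,8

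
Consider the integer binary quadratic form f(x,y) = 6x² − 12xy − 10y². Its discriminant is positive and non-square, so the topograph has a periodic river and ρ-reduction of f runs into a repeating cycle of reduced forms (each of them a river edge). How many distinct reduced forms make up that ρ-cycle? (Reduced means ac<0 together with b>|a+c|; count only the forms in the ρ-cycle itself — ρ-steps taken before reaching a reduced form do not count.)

D = 384, ⌊√D⌋ = 19
descent: ρ → (-10,12,6)  [lands on river]
river: ρ → (6,12,-10)
river: ρ → (-10,8,8)
river: ρ → (8,8,-10)
ρ-cycle length = 4 (tail of 1 descent step not counted)

4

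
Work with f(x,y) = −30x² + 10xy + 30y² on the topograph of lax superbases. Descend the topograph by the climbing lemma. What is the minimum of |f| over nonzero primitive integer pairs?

river: ρ → (30,50,-10)
river: ρ → (-10,50,30)
river: ρ → (30,10,-30)
river: ρ → (-30,50,10)
river: ρ → (10,50,-30)
river: ρ → (-30,10,30)
closes: descent 0, river 6
min |a| on river = 10

10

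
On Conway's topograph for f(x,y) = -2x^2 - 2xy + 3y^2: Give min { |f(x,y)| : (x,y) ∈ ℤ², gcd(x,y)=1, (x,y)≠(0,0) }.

descent: ρ → (3,2,-2)  [lands on river]
river: ρ → (-2,2,3)
river: ρ → (3,4,-1)
river: ρ → (-1,4,3)
closes: descent 1, river 4
min |a| on river = 1

1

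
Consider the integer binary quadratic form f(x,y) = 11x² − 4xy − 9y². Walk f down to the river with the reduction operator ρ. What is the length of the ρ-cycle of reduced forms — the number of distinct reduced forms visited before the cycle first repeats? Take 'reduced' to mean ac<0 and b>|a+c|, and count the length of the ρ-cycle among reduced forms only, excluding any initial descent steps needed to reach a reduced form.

D = 412, ⌊√D⌋ = 20
descent: ρ → (-9,4,11)  [lands on river]
river: ρ → (11,18,-2)
river: ρ → (-2,18,11)
river: ρ → (11,4,-9)
river: ρ → (-9,14,6)
river: ρ → (6,10,-13)
river: ρ → (-13,16,3)
river: ρ → (3,20,-1)
river: ρ → (-1,20,3)
river: ρ → (3,16,-13)
river: ρ → (-13,10,6)
river: ρ → (6,14,-9)
ρ-cycle length = 12 (tail of 1 descent step not counted)

12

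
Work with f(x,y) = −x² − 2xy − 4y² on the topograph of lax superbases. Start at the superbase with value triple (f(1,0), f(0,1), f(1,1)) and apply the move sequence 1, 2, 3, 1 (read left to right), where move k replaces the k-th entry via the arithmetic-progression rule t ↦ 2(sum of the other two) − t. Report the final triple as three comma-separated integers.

start (-1,-4,-7) = (f(1,0),f(0,1),f(1,1))
replace slot 1: 2·((-4)+(-7)) − (-1) = -21 → (-21,-4,-7)
replace slot 2: 2·((-21)+(-7)) − (-4) = -52 → (-21,-52,-7)
replace slot 3: 2·((-21)+(-52)) − (-7) = -139 → (-21,-52,-139)
replace slot 1: 2·((-52)+(-139)) − (-21) = -361 → (-361,-52,-139)

-361,-52,-139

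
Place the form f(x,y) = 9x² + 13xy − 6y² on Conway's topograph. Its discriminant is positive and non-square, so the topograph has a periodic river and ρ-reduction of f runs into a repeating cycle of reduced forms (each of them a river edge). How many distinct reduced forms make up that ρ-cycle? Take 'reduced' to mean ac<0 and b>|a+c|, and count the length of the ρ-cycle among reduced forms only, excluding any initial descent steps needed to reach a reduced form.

D = 385, ⌊√D⌋ = 19
river: ρ → (-6,11,11)
river: ρ → (11,11,-6)
river: ρ → (-6,13,9)
river: ρ → (9,5,-10)
river: ρ → (-10,15,4)
river: ρ → (4,17,-6)
river: ρ → (-6,19,1)
river: ρ → (1,19,-6)
river: ρ → (-6,17,4)
river: ρ → (4,15,-10)
river: ρ → (-10,5,9)
river: ρ → (9,13,-6)
ρ-cycle length = 12 (tail of 0 descent steps not counted)

12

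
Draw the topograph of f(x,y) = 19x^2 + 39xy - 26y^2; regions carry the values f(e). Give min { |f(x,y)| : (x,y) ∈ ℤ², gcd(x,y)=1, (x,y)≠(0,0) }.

river: ρ → (-26,13,32)
river: ρ → (32,51,-7)
river: ρ → (-7,47,46)
river: ρ → (46,45,-8)
river: ρ → (-8,51,28)
river: ρ → (28,5,-31)
river: ρ → (-31,57,2)
river: ρ → (2,59,-2)
river: ρ → (-2,57,31)
river: ρ → (31,5,-28)
river: ρ → (-28,51,8)
river: ρ → (8,45,-46)
river: ρ → (-46,47,7)
river: ρ → (7,51,-32)
river: ρ → (-32,13,26)
river: ρ → (26,39,-19)
river: ρ → (-19,37,28)
river: ρ → (28,19,-28)
river: ρ → (-28,37,19)
river: ρ → (19,39,-26)
closes: descent 0, river 20
min |a| on river = 2

2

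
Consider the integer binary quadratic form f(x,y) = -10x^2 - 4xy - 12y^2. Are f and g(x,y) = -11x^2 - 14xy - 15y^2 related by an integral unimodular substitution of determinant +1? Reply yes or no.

D₁ = -464, D₂ = -464
f is negative-definite; reduce −f:
−f: reduced (well bottom): (10,4,12) with a≤c, −a<b≤a
flip sign back: reduced form of f is (-10,-4,-12)
g is negative-definite; reduce −g:
−g: translate: b→-8 (≡14 mod 22), so (11,14,15)→(11,-8,12)
−g: reduced (well bottom): (11,-8,12) with a≤c, −a<b≤a
flip sign back: reduced form of g is (-11,8,-12)
reduced forms (-10, -4, -12) vs (-11, 8, -12) ⇒ inequivalent

no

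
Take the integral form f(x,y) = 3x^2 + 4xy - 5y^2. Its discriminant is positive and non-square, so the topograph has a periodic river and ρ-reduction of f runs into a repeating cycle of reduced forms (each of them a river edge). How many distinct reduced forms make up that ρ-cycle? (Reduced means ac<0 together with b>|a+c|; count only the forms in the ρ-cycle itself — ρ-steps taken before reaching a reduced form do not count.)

D = 76, ⌊√D⌋ = 8
river: ρ → (-5,6,2)
river: ρ → (2,6,-5)
river: ρ → (-5,4,3)
river: ρ → (3,8,-1)
river: ρ → (-1,8,3)
river: ρ → (3,4,-5)
ρ-cycle length = 6 (tail of 0 descent steps not counted)

6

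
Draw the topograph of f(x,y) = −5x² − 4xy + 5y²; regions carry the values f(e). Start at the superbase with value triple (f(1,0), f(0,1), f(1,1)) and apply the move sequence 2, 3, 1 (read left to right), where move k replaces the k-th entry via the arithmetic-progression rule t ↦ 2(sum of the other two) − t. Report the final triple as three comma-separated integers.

start (-5,5,-4) = (f(1,0),f(0,1),f(1,1))
replace slot 2: 2·((-5)+(-4)) − 5 = -23 → (-5,-23,-4)
replace slot 3: 2·((-5)+(-23)) − (-4) = -52 → (-5,-23,-52)
replace slot 1: 2·((-23)+(-52)) − (-5) = -145 → (-145,-23,-52)

-145,-23,-52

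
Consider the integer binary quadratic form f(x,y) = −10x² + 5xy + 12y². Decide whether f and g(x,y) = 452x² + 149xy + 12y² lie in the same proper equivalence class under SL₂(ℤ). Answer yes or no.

D₁ = 505, D₂ = 505
river cycle of f (length 8): (12, 19, -3), (-3, 17, 18), (18, 19, -2), (-2, 21, 8), (8, 11, -12), (-12, 13, 7), (7, 15, -10), (-10, 5, 12)
river cycle of g (length 8): (12, 19, -3), (-3, 17, 18), (18, 19, -2), (-2, 21, 8), (8, 11, -12), (-12, 13, 7), (7, 15, -10), (-10, 5, 12)
cycles coincide ⇒ equivalent

yes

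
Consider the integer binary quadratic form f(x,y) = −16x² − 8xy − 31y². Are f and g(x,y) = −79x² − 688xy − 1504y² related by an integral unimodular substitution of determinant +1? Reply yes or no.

D₁ = -1920, D₂ = -1920
f is negative-definite; reduce −f:
−f: reduced (well bottom): (16,8,31) with a≤c, −a<b≤a
flip sign back: reduced form of f is (-16,-8,-31)
g is negative-definite; reduce −g:
−g: translate: b→56 (≡688 mod 158), so (79,688,1504)→(79,56,16)
−g: flip: (79,56,16)→(16,-56,79)
−g: translate: b→8 (≡-56 mod 32), so (16,-56,79)→(16,8,31)
−g: reduced (well bottom): (16,8,31) with a≤c, −a<b≤a
flip sign back: reduced form of g is (-16,-8,-31)
reduced forms (-16, -8, -31) vs (-16, -8, -31) ⇒ equivalent

yes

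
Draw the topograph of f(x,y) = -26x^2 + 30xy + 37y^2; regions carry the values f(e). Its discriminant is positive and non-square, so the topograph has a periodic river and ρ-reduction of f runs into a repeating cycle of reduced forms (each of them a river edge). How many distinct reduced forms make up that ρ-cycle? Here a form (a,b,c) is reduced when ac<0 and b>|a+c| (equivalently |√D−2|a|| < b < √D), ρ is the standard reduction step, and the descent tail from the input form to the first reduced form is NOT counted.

D = 4748, ⌊√D⌋ = 68
river: ρ → (37,44,-19)
river: ρ → (-19,32,49)
river: ρ → (49,66,-2)
river: ρ → (-2,66,49)
river: ρ → (49,32,-19)
river: ρ → (-19,44,37)
river: ρ → (37,30,-26)
river: ρ → (-26,22,41)
river: ρ → (41,60,-7)
river: ρ → (-7,66,14)
river: ρ → (14,46,-47)
river: ρ → (-47,48,13)
river: ρ → (13,56,-31)
river: ρ → (-31,68,1)
river: ρ → (1,68,-31)
river: ρ → (-31,56,13)
river: ρ → (13,48,-47)
river: ρ → (-47,46,14)
river: ρ → (14,66,-7)
river: ρ → (-7,60,41)
river: ρ → (41,22,-26)
river: ρ → (-26,30,37)
ρ-cycle length = 22 (tail of 0 descent steps not counted)

22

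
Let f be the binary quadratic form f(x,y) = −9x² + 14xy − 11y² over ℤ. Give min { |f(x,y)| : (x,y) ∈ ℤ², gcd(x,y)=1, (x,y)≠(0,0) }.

translate: b→4 (≡-14 mod 18), so (9,-14,11)→(9,4,6)
flip: (9,4,6)→(6,-4,9)
reduced (well bottom): (6,-4,9) with a≤c, −a<b≤a
well minimum |f| = |-6| = 6 (negative-definite)

6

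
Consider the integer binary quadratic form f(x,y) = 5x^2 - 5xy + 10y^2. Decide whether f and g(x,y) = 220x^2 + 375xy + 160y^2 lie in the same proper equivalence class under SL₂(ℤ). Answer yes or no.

D₁ = -175, D₂ = -175
f: translate: b→5 (≡-5 mod 10), so (5,-5,10)→(5,5,10)
f: reduced (well bottom): (5,5,10) with a≤c, −a<b≤a
g: translate: b→-65 (≡375 mod 440), so (220,375,160)→(220,-65,5)
g: flip: (220,-65,5)→(5,65,220)
g: translate: b→5 (≡65 mod 10), so (5,65,220)→(5,5,10)
g: reduced (well bottom): (5,5,10) with a≤c, −a<b≤a
reduced forms (5, 5, 10) vs (5, 5, 10) ⇒ equivalent

yes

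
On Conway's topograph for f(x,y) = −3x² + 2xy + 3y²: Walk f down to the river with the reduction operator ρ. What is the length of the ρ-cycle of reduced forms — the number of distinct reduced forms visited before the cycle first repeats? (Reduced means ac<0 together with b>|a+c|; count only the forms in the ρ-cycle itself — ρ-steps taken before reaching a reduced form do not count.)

D = 40, ⌊√D⌋ = 6
river: ρ → (3,4,-2)
river: ρ → (-2,4,3)
river: ρ → (3,2,-3)
river: ρ → (-3,4,2)
river: ρ → (2,4,-3)
river: ρ → (-3,2,3)
ρ-cycle length = 6 (tail of 0 descent steps not counted)

6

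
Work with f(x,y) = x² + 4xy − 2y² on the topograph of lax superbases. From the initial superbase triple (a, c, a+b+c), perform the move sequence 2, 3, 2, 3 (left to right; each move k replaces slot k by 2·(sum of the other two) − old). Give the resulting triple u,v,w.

start (1,-2,3) = (f(1,0),f(0,1),f(1,1))
replace slot 2: 2·(1+3) − (-2) = 10 → (1,10,3)
replace slot 3: 2·(1+10) − 3 = 19 → (1,10,19)
replace slot 2: 2·(1+19) − 10 = 30 → (1,30,19)
replace slot 3: 2·(1+30) − 19 = 43 → (1,30,43)

1,30,43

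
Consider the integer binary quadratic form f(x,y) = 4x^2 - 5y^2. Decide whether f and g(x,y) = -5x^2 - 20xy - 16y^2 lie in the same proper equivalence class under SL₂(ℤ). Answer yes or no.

D₁ = 80, D₂ = 80
river cycle of f (length 2): (4, 8, -1), (-1, 8, 4)
river cycle of g (length 2): (-1, 8, 4), (4, 8, -1)
cycles coincide ⇒ equivalent

yes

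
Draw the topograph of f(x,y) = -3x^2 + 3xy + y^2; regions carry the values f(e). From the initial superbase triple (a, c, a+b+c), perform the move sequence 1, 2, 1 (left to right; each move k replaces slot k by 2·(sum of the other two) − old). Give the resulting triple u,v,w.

start (-3,1,1) = (f(1,0),f(0,1),f(1,1))
replace slot 1: 2·(1+1) − (-3) = 7 → (7,1,1)
replace slot 2: 2·(7+1) − 1 = 15 → (7,15,1)
replace slot 1: 2·(15+1) − 7 = 25 → (25,15,1)

25,15,1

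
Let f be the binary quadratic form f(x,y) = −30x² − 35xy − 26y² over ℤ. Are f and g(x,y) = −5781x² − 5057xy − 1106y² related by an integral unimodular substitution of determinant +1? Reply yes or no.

D₁ = -1895, D₂ = -1895
f is negative-definite; reduce −f:
−f: translate: b→-25 (≡35 mod 60), so (30,35,26)→(30,-25,21)
−f: flip: (30,-25,21)→(21,25,30)
−f: translate: b→-17 (≡25 mod 42), so (21,25,30)→(21,-17,26)
−f: reduced (well bottom): (21,-17,26) with a≤c, −a<b≤a
flip sign back: reduced form of f is (-21,17,-26)
g is negative-definite; reduce −g:
−g: flip: (5781,5057,1106)→(1106,-5057,5781)
−g: translate: b→-633 (≡-5057 mod 2212), so (1106,-5057,5781)→(1106,-633,91)
−g: flip: (1106,-633,91)→(91,633,1106)
−g: translate: b→87 (≡633 mod 182), so (91,633,1106)→(91,87,26)
−g: flip: (91,87,26)→(26,-87,91)
−g: translate: b→17 (≡-87 mod 52), so (26,-87,91)→(26,17,21)
−g: flip: (26,17,21)→(21,-17,26)
−g: reduced (well bottom): (21,-17,26) with a≤c, −a<b≤a
flip sign back: reduced form of g is (-21,17,-26)
reduced forms (-21, 17, -26) vs (-21, 17, -26) ⇒ equivalent

yes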